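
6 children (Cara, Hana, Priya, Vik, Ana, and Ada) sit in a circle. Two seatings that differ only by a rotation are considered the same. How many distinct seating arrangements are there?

Seat Cara anywhere (absorbing the rotational symmetry), then permute the other 5: (5)! = 120.

120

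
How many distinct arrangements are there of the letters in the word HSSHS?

Letter multiplicities in HSSHS: H×2, S×3.
So there are 5! / (3!·2!) = 10 distinguishable arrangements.

10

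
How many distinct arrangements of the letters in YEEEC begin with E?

12

With the first slot taken by E, it remains to arrange the other 4 letters (YEEC).
Those 4 letters have E appearing twice, giving (4)!/(2!) = 12.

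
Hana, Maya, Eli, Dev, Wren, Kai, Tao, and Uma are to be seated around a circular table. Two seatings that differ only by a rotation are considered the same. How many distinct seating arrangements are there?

Fix one person's seat to break rotational symmetry; the remaining 7 people can be arranged in (7)! = 5040 ways.

5040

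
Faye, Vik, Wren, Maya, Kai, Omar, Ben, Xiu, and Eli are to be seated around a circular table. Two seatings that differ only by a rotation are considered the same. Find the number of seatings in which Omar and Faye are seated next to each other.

10080

Treat {Omar, Faye} as one unit (2 internal orders) and seat the resulting 8 units around the table: (7)! circular arrangements.
So 2 × (7)! = 2 × 5040 = 10080.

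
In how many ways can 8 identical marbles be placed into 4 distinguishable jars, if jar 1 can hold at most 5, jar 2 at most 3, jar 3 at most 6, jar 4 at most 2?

Ignoring the caps, the number of non-negative solutions to x_1+…+x_4 = 8 is C(11,3) = 165.
Subtract solutions that violate a single cap (substitute x_i' = x_i − (cap_i+1)): x_1 ≥ 6 gives C(5,3) = 10; x_2 ≥ 4 gives C(7,3) = 35; x_3 ≥ 7 gives C(4,3) = 4; x_4 ≥ 3 gives C(8,3) = 56. Together 105.
Add back pairs where two caps are both exceeded: 0 + 0 + 0 + 0 + 4 + 0 = 4.
By inclusion–exclusion the count is 165 − 105 + 4 = 64.

64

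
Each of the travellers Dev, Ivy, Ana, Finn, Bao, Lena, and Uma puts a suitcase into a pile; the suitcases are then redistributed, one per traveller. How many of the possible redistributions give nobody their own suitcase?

Count assignments avoiding every fixed point. For any j of the 7 travellers fixed to their own suitcase, the other 7−j can be arranged in (7−j)! ways.
By inclusion–exclusion this is Σ_{j=0}^{7} (−1)^j C(7,j)·(7−j)!.
Computing: 5040 − 5040 + 2520 − 840 + 210 − 42 + 7 − 1 = 1854.

1854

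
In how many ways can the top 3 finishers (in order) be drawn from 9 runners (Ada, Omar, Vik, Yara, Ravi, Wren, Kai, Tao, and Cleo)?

504

This is an ordered selection of 3 from 9: P(9,3).
That gives 9 × 8 × 7 = 504.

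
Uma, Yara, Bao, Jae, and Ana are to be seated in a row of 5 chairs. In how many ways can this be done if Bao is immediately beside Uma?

48

Place the 3 others and the Bao-Uma pair as 4 objects in a line; the pair has 2 internal arrangements.
So the count is 2·(4)! = 48.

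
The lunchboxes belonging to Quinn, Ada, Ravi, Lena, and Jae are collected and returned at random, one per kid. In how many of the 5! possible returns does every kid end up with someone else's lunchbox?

44

Count assignments avoiding every fixed point. For any j of the 5 kids fixed to their own lunchbox, the other 5−j can be arranged in (5−j)! ways.
By inclusion–exclusion this is Σ_{j=0}^{5} (−1)^j C(5,j)·(5−j)!.
Computing: 120 − 120 + 60 − 20 + 5 − 1 = 44.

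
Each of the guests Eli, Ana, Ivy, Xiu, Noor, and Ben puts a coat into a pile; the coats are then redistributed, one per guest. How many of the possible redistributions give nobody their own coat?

265

Count assignments avoiding every fixed point. For any j of the 6 guests fixed to their own coat, the other 6−j can be arranged in (6−j)! ways.
By inclusion–exclusion this is Σ_{j=0}^{6} (−1)^j C(6,j)·(6−j)!.
Computing: 720 − 720 + 360 − 120 + 30 − 6 + 1 = 265.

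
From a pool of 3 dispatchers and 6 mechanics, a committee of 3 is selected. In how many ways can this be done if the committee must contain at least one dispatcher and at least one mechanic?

Total 3-person selections from all 9: C(9,3) = 84.
Selections missing a whole group: no dispatchers → C(6,3) = 20; no mechanics → C(3,3) = 1.
Both groups omitted at once is impossible, so 84 − 21 = 63.

63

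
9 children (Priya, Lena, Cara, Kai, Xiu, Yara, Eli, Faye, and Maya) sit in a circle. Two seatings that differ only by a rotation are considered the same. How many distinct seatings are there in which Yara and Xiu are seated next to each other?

Treat {Yara, Xiu} as one unit (2 internal orders) and seat the resulting 8 units around the table: (7)! circular arrangements.
So 2 × (7)! = 2 × 5040 = 10080.

10080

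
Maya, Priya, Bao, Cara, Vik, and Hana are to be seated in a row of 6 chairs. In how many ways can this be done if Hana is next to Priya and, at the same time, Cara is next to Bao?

Treat {Hana,Priya} as one block (2 orders) and {Cara,Bao} as another (2 orders).
That leaves 4 units to arrange: 2 × 2 × 4! = 4 × 24 = 96.

96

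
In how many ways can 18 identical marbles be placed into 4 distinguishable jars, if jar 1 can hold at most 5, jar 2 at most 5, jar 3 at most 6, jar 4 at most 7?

56

By stars and bars, unrestricted non-negative solutions to x_1+…+x_4 = 18 number C(18+3,3) = 1330.
Subtract solutions that violate a single cap (substitute x_i' = x_i − (cap_i+1)): x_1 ≥ 6 gives C(15,3) = 455; x_2 ≥ 6 gives C(15,3) = 455; x_3 ≥ 7 gives C(14,3) = 364; x_4 ≥ 8 gives C(13,3) = 286. Together 1560.
Add back pairs where two caps are both exceeded: 84 + 56 + 35 + 56 + 35 + 20 = 286.
By inclusion–exclusion the count is 1330 − 1560 + 286 = 56.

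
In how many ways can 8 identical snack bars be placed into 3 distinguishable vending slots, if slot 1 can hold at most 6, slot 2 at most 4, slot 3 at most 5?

Without the upper bounds there are C(10,2) = 45 ways to split 8 among 3 vending slots.
Subtract solutions that violate a single cap (substitute x_i' = x_i − (cap_i+1)): x_1 ≥ 7 gives C(3,2) = 3; x_2 ≥ 5 gives C(5,2) = 10; x_3 ≥ 6 gives C(4,2) = 6. Together 19.
No two caps can be exceeded simultaneously, so the pair terms are all 0.
By inclusion–exclusion the count is 45 − 19 + 0 = 26.

26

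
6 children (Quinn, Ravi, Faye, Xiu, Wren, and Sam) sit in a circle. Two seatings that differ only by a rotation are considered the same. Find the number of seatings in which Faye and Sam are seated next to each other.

Treat {Faye, Sam} as one unit (2 internal orders) and seat the resulting 5 units around the table: (4)! circular arrangements.
So 2 × (4)! = 2 × 24 = 48.

48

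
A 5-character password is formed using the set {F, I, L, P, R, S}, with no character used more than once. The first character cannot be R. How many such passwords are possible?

600

The first character has 6−1 = 5 choices (anything except R).
The remaining 4 characters are filled from the other 5 symbols without repetition: 5 × 4 × 3 × 2 = 120.
Total: 5 × 120 = 600.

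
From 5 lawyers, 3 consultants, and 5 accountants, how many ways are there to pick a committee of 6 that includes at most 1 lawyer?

308

Split by how many lawyers are chosen (0 through 1).
Sum: C(5,0)·C(8,6) + C(5,1)·C(8,5) = 28 + 280 = 308.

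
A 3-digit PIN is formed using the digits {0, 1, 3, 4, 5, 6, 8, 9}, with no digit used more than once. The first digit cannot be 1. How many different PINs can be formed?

The first digit has 8−1 = 7 choices (anything except 1).
The remaining 2 digits are filled from the other 7 symbols without repetition: 7 × 6 = 42.
Total: 7 × 42 = 294.

294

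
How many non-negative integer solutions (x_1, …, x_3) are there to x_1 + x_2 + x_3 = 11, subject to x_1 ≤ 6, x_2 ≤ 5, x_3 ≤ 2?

By stars and bars, unrestricted non-negative solutions to x_1+…+x_3 = 11 number C(11+2,2) = 78.
Subtract solutions that violate a single cap (substitute x_i' = x_i − (cap_i+1)): x_1 ≥ 7 gives C(6,2) = 15; x_2 ≥ 6 gives C(7,2) = 21; x_3 ≥ 3 gives C(10,2) = 45. Together 81.
Add back pairs where two caps are both exceeded: 0 + 3 + 6 = 9.
By inclusion–exclusion the count is 78 − 81 + 9 = 6.

6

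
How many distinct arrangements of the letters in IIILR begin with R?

Fix R in the first position and arrange the remaining 4 letters.
Those 4 letters have I appearing 3 times, giving (4)!/(3!) = 4.

4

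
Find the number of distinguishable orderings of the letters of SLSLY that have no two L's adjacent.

18

Total arrangements of SLSLY: 5!/(2!·2!) = 30.
Arrangements with the L's together: treat LL as one letter, giving (4)!/(2!) = 12.
Hence 30 − 12 = 18.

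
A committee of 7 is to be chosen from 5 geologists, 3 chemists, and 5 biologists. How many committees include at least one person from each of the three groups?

With no constraint there are C(13,7) = 1716 possible selections.
Subtract selections that omit an entire group: no geologists → C(8,7) = 8; no chemists → C(10,7) = 120; no biologists → C(8,7) = 8.
Add back selections omitting two groups (i.e. drawn from a single group): C(5,7) + C(3,7) + C(5,7) = 0.
By inclusion–exclusion: 1716 − 136 + 0 = 1580.

1580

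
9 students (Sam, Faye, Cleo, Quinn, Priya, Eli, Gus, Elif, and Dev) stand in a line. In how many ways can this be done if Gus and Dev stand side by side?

Treat {Gus, Dev} as a single unit. There are 8 units to order, and the pair itself can be ordered 2 ways.
So the count is 2·(8)! = 80640.

80640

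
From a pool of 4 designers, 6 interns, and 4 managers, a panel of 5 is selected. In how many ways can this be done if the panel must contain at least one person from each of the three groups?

1448

Unrestricted: C(14,5) = 2002 ways to pick any 5 of the 14.
Selections missing a whole group: no designers → C(10,5) = 252; no interns → C(8,5) = 56; no managers → C(10,5) = 252.
Add back selections omitting two groups (i.e. drawn from a single group): C(4,5) + C(6,5) + C(4,5) = 6.
By inclusion–exclusion: 2002 − 560 + 6 = 1448.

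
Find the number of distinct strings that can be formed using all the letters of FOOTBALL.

10080

Letter multiplicities in FOOTBALL: A×1, B×1, F×1, L×2, O×2, T×1.
So there are 8! / (2!·2!) = 10080 distinguishable arrangements.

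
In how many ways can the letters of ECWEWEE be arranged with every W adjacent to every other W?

30

Treat the 2 copies of W as a single block. The multiset to arrange is then {WW, C, E, E, E, E}, 6 items in all.
That gives (6)!/(4!) = 30 arrangements.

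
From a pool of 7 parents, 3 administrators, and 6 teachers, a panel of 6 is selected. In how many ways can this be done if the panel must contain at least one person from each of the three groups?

6006

Total 6-person selections from all 16: C(16,6) = 8008.
Subtract selections that omit an entire group: no parents → C(9,6) = 84; no administrators → C(13,6) = 1716; no teachers → C(10,6) = 210.
Add back selections omitting two groups (i.e. drawn from a single group): C(7,6) + C(3,6) + C(6,6) = 8.
By inclusion–exclusion: 8008 − 2010 + 8 = 6006.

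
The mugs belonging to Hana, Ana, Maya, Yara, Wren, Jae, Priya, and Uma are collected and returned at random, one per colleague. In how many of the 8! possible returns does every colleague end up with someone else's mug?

14833

This is the derangement count D_8: permutations of 8 items with no fixed point.
By inclusion–exclusion this is Σ_{j=0}^{8} (−1)^j C(8,j)·(8−j)!.
Computing: 40320 − 40320 + 20160 − 6720 + 1680 − 336 + 56 − 8 + 1 = 14833.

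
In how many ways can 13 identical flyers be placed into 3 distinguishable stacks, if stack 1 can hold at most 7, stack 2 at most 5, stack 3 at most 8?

33

Ignoring the caps, the number of non-negative solutions to x_1+…+x_3 = 13 is C(15,2) = 105.
Subtract solutions that violate a single cap (substitute x_i' = x_i − (cap_i+1)): x_1 ≥ 8 gives C(7,2) = 21; x_2 ≥ 6 gives C(9,2) = 36; x_3 ≥ 9 gives C(6,2) = 15. Together 72.
No two caps can be exceeded simultaneously, so the pair terms are all 0.
By inclusion–exclusion the count is 105 − 72 + 0 = 33.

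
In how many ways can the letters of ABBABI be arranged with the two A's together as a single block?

20

Treat the 2 copies of A as a single block. The multiset to arrange is then {AA, B, B, B, I}, 5 items in all.
That gives (5)!/(3!) = 20 arrangements.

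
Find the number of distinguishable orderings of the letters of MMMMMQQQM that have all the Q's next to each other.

Treat the 3 copies of Q as a single block. The multiset to arrange is then {QQQ, M, M, M, M, M, M}, 7 items in all.
That gives (7)!/(6!) = 7 arrangements.

7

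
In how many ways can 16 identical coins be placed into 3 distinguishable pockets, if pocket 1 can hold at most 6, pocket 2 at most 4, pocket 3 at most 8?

6

By stars and bars, unrestricted non-negative solutions to x_1+…+x_3 = 16 number C(16+2,2) = 153.
Subtract solutions that violate a single cap (substitute x_i' = x_i − (cap_i+1)): x_1 ≥ 7 gives C(11,2) = 55; x_2 ≥ 5 gives C(13,2) = 78; x_3 ≥ 9 gives C(9,2) = 36. Together 169.
Add back pairs where two caps are both exceeded: 15 + 1 + 6 = 22.
By inclusion–exclusion the count is 153 − 169 + 22 = 6.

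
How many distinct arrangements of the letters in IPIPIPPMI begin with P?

280

With the first slot taken by P, it remains to arrange the other 8 letters (IIPIPPMI).
Those 8 letters have I appearing 4 times and P appearing 3 times, giving (8)!/(4!·3!) = 280.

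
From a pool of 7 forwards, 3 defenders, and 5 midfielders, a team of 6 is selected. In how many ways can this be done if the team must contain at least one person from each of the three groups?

3850

With no constraint there are C(15,6) = 5005 possible selections.
Selections missing a whole group: no forwards → C(8,6) = 28; no defenders → C(12,6) = 924; no midfielders → C(10,6) = 210.
Add back selections omitting two groups (i.e. drawn from a single group): C(7,6) + C(3,6) + C(5,6) = 7.
By inclusion–exclusion: 5005 − 1162 + 7 = 3850.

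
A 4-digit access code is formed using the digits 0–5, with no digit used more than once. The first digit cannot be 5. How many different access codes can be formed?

The first digit has 6−1 = 5 choices (anything except 5).
The remaining 3 digits are filled from the other 5 symbols without repetition: 5 × 4 × 3 = 60.
Total: 5 × 60 = 300.

300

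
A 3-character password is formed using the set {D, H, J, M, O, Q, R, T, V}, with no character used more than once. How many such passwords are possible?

504

This is a permutation of 3 out of 9: P(9,3) = 9!/6!.
9 × 8 × 7 = 504.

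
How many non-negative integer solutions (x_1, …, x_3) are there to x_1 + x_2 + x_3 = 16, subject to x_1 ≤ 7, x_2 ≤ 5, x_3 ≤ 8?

15

Without the upper bounds there are C(18,2) = 153 ways to split 16 among 3 variables.
Subtract solutions that violate a single cap (substitute x_i' = x_i − (cap_i+1)): x_1 ≥ 8 gives C(10,2) = 45; x_2 ≥ 6 gives C(12,2) = 66; x_3 ≥ 9 gives C(9,2) = 36. Together 147.
Add back pairs where two caps are both exceeded: 6 + 0 + 3 = 9.
By inclusion–exclusion the count is 153 − 147 + 9 = 15.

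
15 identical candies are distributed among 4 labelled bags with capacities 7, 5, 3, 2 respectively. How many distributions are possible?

10

By stars and bars, unrestricted non-negative solutions to x_1+…+x_4 = 15 number C(15+3,3) = 816.
Subtract solutions that violate a single cap (substitute x_i' = x_i − (cap_i+1)): x_1 ≥ 8 gives C(10,3) = 120; x_2 ≥ 6 gives C(12,3) = 220; x_3 ≥ 4 gives C(14,3) = 364; x_4 ≥ 3 gives C(15,3) = 455. Together 1159.
Add back pairs where two caps are both exceeded: 4 + 20 + 35 + 56 + 84 + 165 = 364.
Subtract triples: 0 + 0 + 1 + 10 = 11.
By inclusion–exclusion the count is 816 − 1159 + 364 − 11 = 10.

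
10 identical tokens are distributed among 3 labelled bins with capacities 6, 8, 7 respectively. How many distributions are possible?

Ignoring the caps, the number of non-negative solutions to x_1+…+x_3 = 10 is C(12,2) = 66.
Subtract solutions that violate a single cap (substitute x_i' = x_i − (cap_i+1)): x_1 ≥ 7 gives C(5,2) = 10; x_2 ≥ 9 gives C(3,2) = 3; x_3 ≥ 8 gives C(4,2) = 6. Together 19.
No two caps can be exceeded simultaneously, so the pair terms are all 0.
By inclusion–exclusion the count is 66 − 19 + 0 = 47.

47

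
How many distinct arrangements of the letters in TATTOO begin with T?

Fix T in the first position and arrange the remaining 5 letters.
Those 5 letters have O appearing twice and T appearing twice, giving (5)!/(2!·2!) = 30.

30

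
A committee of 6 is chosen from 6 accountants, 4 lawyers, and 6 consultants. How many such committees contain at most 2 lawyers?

7062

Split by how many lawyers are chosen (0 through 2).
Sum: C(4,0)·C(12,6) + C(4,1)·C(12,5) + C(4,2)·C(12,4) = 924 + 3168 + 2970 = 7062.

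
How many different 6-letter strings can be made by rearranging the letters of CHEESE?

CHEESE has 6 letters with E appearing 3 times.
Dividing 6! = 720 by 3! = 6 for the repeated letters gives 120.

120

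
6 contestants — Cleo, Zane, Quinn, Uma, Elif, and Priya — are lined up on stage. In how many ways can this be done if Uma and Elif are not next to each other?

480

Of the 6! = 720 arrangements, those with Uma and Elif adjacent number 2 × 5! = 240 (treat the pair as a block with 2 internal orders).
So 720 − 240 = 480 arrangements keep them apart.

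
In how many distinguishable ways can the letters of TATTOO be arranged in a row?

Letter multiplicities in TATTOO: A×1, O×2, T×3.
So there are 6! / (3!·2!) = 60 distinguishable arrangements.

60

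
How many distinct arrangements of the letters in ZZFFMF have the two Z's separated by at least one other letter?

40

Total arrangements of ZZFFMF: 6!/(3!·2!) = 60.
Arrangements with the Z's together: treat ZZ as one letter, giving (5)!/(3!) = 20.
Hence 60 − 20 = 40.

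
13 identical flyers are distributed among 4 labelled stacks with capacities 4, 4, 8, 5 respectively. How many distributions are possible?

Ignoring the caps, the number of non-negative solutions to x_1+…+x_4 = 13 is C(16,3) = 560.
Subtract solutions that violate a single cap (substitute x_i' = x_i − (cap_i+1)): x_1 ≥ 5 gives C(11,3) = 165; x_2 ≥ 5 gives C(11,3) = 165; x_3 ≥ 9 gives C(7,3) = 35; x_4 ≥ 6 gives C(10,3) = 120. Together 485.
Add back pairs where two caps are both exceeded: 20 + 0 + 10 + 0 + 10 + 0 = 40.
By inclusion–exclusion the count is 560 − 485 + 40 = 115.

115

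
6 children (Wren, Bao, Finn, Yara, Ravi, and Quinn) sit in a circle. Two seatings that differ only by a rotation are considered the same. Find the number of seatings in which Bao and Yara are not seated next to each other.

All circular seatings of 6 people number (5)! = 120.
Seatings with Bao beside Yara: treat them as a block with 2 internal orders, giving 2 × (4)! = 48.
Subtracting, 120 − 48 = 72.

72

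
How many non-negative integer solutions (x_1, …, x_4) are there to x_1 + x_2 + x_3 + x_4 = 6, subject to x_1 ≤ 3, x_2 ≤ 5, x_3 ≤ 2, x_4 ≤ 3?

Without the upper bounds there are C(9,3) = 84 ways to split 6 among 4 variables.
Subtract solutions that violate a single cap (substitute x_i' = x_i − (cap_i+1)): x_1 ≥ 4 gives C(5,3) = 10; x_2 ≥ 6 gives C(3,3) = 1; x_3 ≥ 3 gives C(6,3) = 20; x_4 ≥ 4 gives C(5,3) = 10. Together 41.
No two caps can be exceeded simultaneously, so the pair terms are all 0.
By inclusion–exclusion the count is 84 − 41 + 0 = 43.

43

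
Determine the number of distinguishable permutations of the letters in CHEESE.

Letter multiplicities in CHEESE: C×1, E×3, H×1, S×1.
Dividing 6! = 720 by 3! = 6 for the repeated letters gives 120.

120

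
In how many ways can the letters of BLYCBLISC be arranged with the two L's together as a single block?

Treat the 2 copies of L as a single block. The multiset to arrange is then {LL, B, B, C, C, I, S, Y}, 8 items in all.
That gives (8)!/(2!·2!) = 10080 arrangements.

10080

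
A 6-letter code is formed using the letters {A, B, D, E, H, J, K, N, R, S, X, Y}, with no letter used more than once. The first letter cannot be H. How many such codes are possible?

609840

The first letter has 12−1 = 11 choices (anything except H).
The remaining 5 letters are filled from the other 11 symbols without repetition: 11 × 10 × 9 × 8 × 7 = 55440.
Total: 11 × 55440 = 609840.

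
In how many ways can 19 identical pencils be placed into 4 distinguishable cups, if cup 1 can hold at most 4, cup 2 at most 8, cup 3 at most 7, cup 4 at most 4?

By stars and bars, unrestricted non-negative solutions to x_1+…+x_4 = 19 number C(19+3,3) = 1540.
Subtract solutions that violate a single cap (substitute x_i' = x_i − (cap_i+1)): x_1 ≥ 5 gives C(17,3) = 680; x_2 ≥ 9 gives C(13,3) = 286; x_3 ≥ 8 gives C(14,3) = 364; x_4 ≥ 5 gives C(17,3) = 680. Together 2010.
Add back pairs where two caps are both exceeded: 56 + 84 + 220 + 10 + 56 + 84 = 510.
Subtract triples: 0 + 1 + 4 + 0 = 5.
By inclusion–exclusion the count is 1540 − 2010 + 510 − 5 = 35.

35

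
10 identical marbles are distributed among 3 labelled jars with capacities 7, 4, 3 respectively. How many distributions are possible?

By stars and bars, unrestricted non-negative solutions to x_1+…+x_3 = 10 number C(10+2,2) = 66.
Subtract solutions that violate a single cap (substitute x_i' = x_i − (cap_i+1)): x_1 ≥ 8 gives C(4,2) = 6; x_2 ≥ 5 gives C(7,2) = 21; x_3 ≥ 4 gives C(8,2) = 28. Together 55.
Add back pairs where two caps are both exceeded: 0 + 0 + 3 = 3.
By inclusion–exclusion the count is 66 − 55 + 3 = 14.

14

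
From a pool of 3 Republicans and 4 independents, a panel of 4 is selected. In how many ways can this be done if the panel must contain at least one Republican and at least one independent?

Unrestricted: C(7,4) = 35 ways to pick any 4 of the 7.
Subtract selections that omit an entire group: no Republicans → C(4,4) = 1; no independents → C(3,4) = 0.
Both groups omitted at once is impossible, so 35 − 1 = 34.

34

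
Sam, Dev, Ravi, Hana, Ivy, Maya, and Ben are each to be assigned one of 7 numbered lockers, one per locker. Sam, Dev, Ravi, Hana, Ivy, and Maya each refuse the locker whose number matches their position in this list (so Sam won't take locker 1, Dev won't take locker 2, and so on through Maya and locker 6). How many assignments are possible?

2119

Let Aᵢ (for 1 ≤ i ≤ 6) be the placements that put person i in their forbidden locker. Any j of these fix j positions, leaving (7−j)! ways to fill the rest, and there are C(6,j) ways to pick which j.
By inclusion–exclusion, the number of valid placements is Σ_{j=0}^{6} (−1)^j C(6,j)·(7−j)!.
Computing: 5040 − 4320 + 1800 − 480 + 90 − 12 + 1 = 2119.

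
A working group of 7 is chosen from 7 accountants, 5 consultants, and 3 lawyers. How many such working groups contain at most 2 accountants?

Split by how many accountants are chosen (0 through 2).
Sum: C(7,0)·C(8,7) + C(7,1)·C(8,6) + C(7,2)·C(8,5) = 8 + 196 + 1176 = 1380.

1380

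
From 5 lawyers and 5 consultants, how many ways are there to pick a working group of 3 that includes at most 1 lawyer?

Split by how many lawyers are chosen (0 through 1).
Sum: C(5,0)·C(5,3) + C(5,1)·C(5,2) = 10 + 50 = 60.

60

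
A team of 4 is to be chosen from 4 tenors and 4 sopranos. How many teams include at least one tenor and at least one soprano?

Total 4-person selections from all 8: C(8,4) = 70.
Selections missing a whole group: no tenors → C(4,4) = 1; no sopranos → C(4,4) = 1.
Both groups omitted at once is impossible, so 70 − 2 = 68.

68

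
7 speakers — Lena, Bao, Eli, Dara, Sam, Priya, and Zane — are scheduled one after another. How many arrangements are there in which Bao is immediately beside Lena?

1440

Place the 5 others and the Bao-Lena pair as 6 objects in a line; the pair has 2 internal arrangements.
So the count is 2·(6)! = 1440.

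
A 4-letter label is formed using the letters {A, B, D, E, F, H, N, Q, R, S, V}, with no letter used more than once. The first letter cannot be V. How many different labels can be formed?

7200

The first letter has 11−1 = 10 choices (anything except V).
The remaining 3 letters are filled from the other 10 symbols without repetition: 10 × 9 × 8 = 720.
Total: 10 × 720 = 7200.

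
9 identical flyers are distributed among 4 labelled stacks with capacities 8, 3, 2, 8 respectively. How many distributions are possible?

88

By stars and bars, unrestricted non-negative solutions to x_1+…+x_4 = 9 number C(9+3,3) = 220.
Subtract solutions that violate a single cap (substitute x_i' = x_i − (cap_i+1)): x_1 ≥ 9 gives C(3,3) = 1; x_2 ≥ 4 gives C(8,3) = 56; x_3 ≥ 3 gives C(9,3) = 84; x_4 ≥ 9 gives C(3,3) = 1. Together 142.
Add back pairs where two caps are both exceeded: 0 + 0 + 0 + 10 + 0 + 0 = 10.
By inclusion–exclusion the count is 220 − 142 + 10 = 88.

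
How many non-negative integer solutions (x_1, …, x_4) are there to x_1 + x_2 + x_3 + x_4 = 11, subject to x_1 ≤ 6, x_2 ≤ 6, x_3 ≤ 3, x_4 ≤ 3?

Without the upper bounds there are C(14,3) = 364 ways to split 11 among 4 variables.
Subtract solutions that violate a single cap (substitute x_i' = x_i − (cap_i+1)): x_1 ≥ 7 gives C(7,3) = 35; x_2 ≥ 7 gives C(7,3) = 35; x_3 ≥ 4 gives C(10,3) = 120; x_4 ≥ 4 gives C(10,3) = 120. Together 310.
Add back pairs where two caps are both exceeded: 0 + 1 + 1 + 1 + 1 + 20 = 24.
By inclusion–exclusion the count is 364 − 310 + 24 = 78.

78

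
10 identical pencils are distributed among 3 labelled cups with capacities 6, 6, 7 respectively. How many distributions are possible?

40

By stars and bars, unrestricted non-negative solutions to x_1+…+x_3 = 10 number C(10+2,2) = 66.
Subtract solutions that violate a single cap (substitute x_i' = x_i − (cap_i+1)): x_1 ≥ 7 gives C(5,2) = 10; x_2 ≥ 7 gives C(5,2) = 10; x_3 ≥ 8 gives C(4,2) = 6. Together 26.
No two caps can be exceeded simultaneously, so the pair terms are all 0.
By inclusion–exclusion the count is 66 − 26 + 0 = 40.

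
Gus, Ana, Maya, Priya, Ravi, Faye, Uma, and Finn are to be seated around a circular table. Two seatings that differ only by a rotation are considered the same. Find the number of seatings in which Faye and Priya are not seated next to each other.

3600

Without the restriction there are (7)! = 5040 seatings.
Those with Faye next to Priya: fuse the pair into one unit and seat 7 units around a circle — 2·(6)! = 1440.
Subtracting, 5040 − 1440 = 3600.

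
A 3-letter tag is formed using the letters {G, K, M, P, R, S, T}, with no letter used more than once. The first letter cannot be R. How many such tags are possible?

The first letter has 7−1 = 6 choices (anything except R).
The remaining 2 letters are filled from the other 6 symbols without repetition: 6 × 5 = 30.
Total: 6 × 30 = 180.

180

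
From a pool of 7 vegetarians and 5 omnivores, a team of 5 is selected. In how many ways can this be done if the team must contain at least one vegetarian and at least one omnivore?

With no constraint there are C(12,5) = 792 possible selections.
Selections missing a whole group: no vegetarians → C(5,5) = 1; no omnivores → C(7,5) = 21.
Both groups omitted at once is impossible, so 792 − 22 = 770.

770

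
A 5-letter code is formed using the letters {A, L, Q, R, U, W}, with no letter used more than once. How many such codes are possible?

With no repetition, fill the 5 letters in order: 6 choices, then 5, down to 2.
6 × 5 × 4 × 3 × 2 = 720.

720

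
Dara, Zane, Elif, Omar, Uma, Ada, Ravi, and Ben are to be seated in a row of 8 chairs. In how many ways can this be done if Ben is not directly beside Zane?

30240

There are 8! = 40320 arrangements in all. If Ben and Zane are adjacent, merging them into one block gives 2·(7)! = 10080 arrangements.
Complementary counting: 40320 − 10080 = 30240.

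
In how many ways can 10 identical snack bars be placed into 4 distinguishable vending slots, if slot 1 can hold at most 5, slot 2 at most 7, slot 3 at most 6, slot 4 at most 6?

Ignoring the caps, the number of non-negative solutions to x_1+…+x_4 = 10 is C(13,3) = 286.
Subtract solutions that violate a single cap (substitute x_i' = x_i − (cap_i+1)): x_1 ≥ 6 gives C(7,3) = 35; x_2 ≥ 8 gives C(5,3) = 10; x_3 ≥ 7 gives C(6,3) = 20; x_4 ≥ 7 gives C(6,3) = 20. Together 85.
No two caps can be exceeded simultaneously, so the pair terms are all 0.
By inclusion–exclusion the count is 286 − 85 + 0 = 201.

201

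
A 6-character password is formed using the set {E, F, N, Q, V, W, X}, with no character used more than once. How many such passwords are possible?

5040

Choose and order 6 of the 7 symbols: the first character has 7 options, the next 6, and so on down to 2.
7 × 6 × 5 × 4 × 3 × 2 = 5040.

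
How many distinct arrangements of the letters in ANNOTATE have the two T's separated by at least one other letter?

Total arrangements of ANNOTATE: 8!/(2!·2!·2!) = 5040.
If the two T's are adjacent, glue them into one block, leaving 7 items to arrange: (7)!/(2!·2!) = 1260 ways.
Hence 5040 − 1260 = 3780.

3780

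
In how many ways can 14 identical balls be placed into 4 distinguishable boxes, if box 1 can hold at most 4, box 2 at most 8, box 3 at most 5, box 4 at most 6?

154

Ignoring the caps, the number of non-negative solutions to x_1+…+x_4 = 14 is C(17,3) = 680.
Subtract solutions that violate a single cap (substitute x_i' = x_i − (cap_i+1)): x_1 ≥ 5 gives C(12,3) = 220; x_2 ≥ 9 gives C(8,3) = 56; x_3 ≥ 6 gives C(11,3) = 165; x_4 ≥ 7 gives C(10,3) = 120. Together 561.
Add back pairs where two caps are both exceeded: 1 + 20 + 10 + 0 + 0 + 4 = 35.
By inclusion–exclusion the count is 680 − 561 + 35 = 154.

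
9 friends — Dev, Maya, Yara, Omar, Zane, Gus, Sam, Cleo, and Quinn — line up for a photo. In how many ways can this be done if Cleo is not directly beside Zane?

282240

Of the 9! = 362880 arrangements, those with Cleo and Zane adjacent number 2 × 8! = 80640 (treat the pair as a block with 2 internal orders).
So 362880 − 80640 = 282240 arrangements keep them apart.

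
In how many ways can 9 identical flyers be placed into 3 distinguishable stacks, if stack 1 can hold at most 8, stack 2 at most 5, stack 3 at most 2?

By stars and bars, unrestricted non-negative solutions to x_1+…+x_3 = 9 number C(9+2,2) = 55.
Subtract solutions that violate a single cap (substitute x_i' = x_i − (cap_i+1)): x_1 ≥ 9 gives C(2,2) = 1; x_2 ≥ 6 gives C(5,2) = 10; x_3 ≥ 3 gives C(8,2) = 28. Together 39.
Add back pairs where two caps are both exceeded: 0 + 0 + 1 = 1.
By inclusion–exclusion the count is 55 − 39 + 1 = 17.

17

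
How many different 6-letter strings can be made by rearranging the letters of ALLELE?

Letter multiplicities in ALLELE: A×1, E×2, L×3.
So there are 6! / (3!·2!) = 60 distinguishable arrangements.

60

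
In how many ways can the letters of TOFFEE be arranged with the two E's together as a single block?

60

Treat the 2 copies of E as a single block. The multiset to arrange is then {EE, F, F, O, T}, 5 items in all.
That gives (5)!/(2!) = 60 arrangements.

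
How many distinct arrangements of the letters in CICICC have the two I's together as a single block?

5

Treat the 2 copies of I as a single block. The multiset to arrange is then {II, C, C, C, C}, 5 items in all.
That gives (5)!/(4!) = 5 arrangements.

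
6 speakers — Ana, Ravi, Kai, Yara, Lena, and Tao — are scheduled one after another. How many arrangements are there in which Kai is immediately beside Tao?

Place the 4 others and the Kai-Tao pair as 5 objects in a line; the pair has 2 internal arrangements.
That gives 2 × 5! = 2 × 120 = 240.

240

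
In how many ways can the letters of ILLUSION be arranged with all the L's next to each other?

Treat the 2 copies of L as a single block. The multiset to arrange is then {LL, I, I, N, O, S, U}, 7 items in all.
That gives (7)!/(2!) = 2520 arrangements.

2520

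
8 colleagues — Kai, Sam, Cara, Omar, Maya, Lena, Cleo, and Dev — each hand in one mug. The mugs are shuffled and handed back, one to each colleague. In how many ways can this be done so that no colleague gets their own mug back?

14833

Count assignments avoiding every fixed point. For any j of the 8 colleagues fixed to their own mug, the other 8−j can be arranged in (8−j)! ways.
By inclusion–exclusion this is Σ_{j=0}^{8} (−1)^j C(8,j)·(8−j)!.
Computing: 40320 − 40320 + 20160 − 6720 + 1680 − 336 + 56 − 8 + 1 = 14833.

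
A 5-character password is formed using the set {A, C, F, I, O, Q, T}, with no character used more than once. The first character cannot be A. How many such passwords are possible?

The first character has 7−1 = 6 choices (anything except A).
The remaining 4 characters are filled from the other 6 symbols without repetition: 6 × 5 × 4 × 3 = 360.
Total: 6 × 360 = 2160.

2160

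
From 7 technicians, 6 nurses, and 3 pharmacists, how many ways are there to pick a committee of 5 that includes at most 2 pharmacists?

4290

Split by how many pharmacists are chosen (0 through 2).
Sum: C(3,0)·C(13,5) + C(3,1)·C(13,4) + C(3,2)·C(13,3) = 1287 + 2145 + 858 = 4290.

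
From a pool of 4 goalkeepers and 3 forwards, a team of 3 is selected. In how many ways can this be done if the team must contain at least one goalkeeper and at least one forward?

30

With no constraint there are C(7,3) = 35 possible selections.
Selections missing a whole group: no goalkeepers → C(3,3) = 1; no forwards → C(4,3) = 4.
Both groups omitted at once is impossible, so 35 − 5 = 30.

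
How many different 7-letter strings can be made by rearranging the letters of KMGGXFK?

The 7 letters of KMGGXFK have repeats: G appearing twice and K appearing twice.
So there are 7! / (2!·2!) = 1260 distinguishable arrangements.

1260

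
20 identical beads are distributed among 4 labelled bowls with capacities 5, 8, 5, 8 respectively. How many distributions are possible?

Ignoring the caps, the number of non-negative solutions to x_1+…+x_4 = 20 is C(23,3) = 1771.
Subtract solutions that violate a single cap (substitute x_i' = x_i − (cap_i+1)): x_1 ≥ 6 gives C(17,3) = 680; x_2 ≥ 9 gives C(14,3) = 364; x_3 ≥ 6 gives C(17,3) = 680; x_4 ≥ 9 gives C(14,3) = 364. Together 2088.
Add back pairs where two caps are both exceeded: 56 + 165 + 56 + 56 + 10 + 56 = 399.
By inclusion–exclusion the count is 1771 − 2088 + 399 = 82.

82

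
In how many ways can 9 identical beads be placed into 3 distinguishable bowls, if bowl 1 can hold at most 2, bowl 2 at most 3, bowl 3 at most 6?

Ignoring the caps, the number of non-negative solutions to x_1+…+x_3 = 9 is C(11,2) = 55.
Subtract solutions that violate a single cap (substitute x_i' = x_i − (cap_i+1)): x_1 ≥ 3 gives C(8,2) = 28; x_2 ≥ 4 gives C(7,2) = 21; x_3 ≥ 7 gives C(4,2) = 6. Together 55.
Add back pairs where two caps are both exceeded: 6 + 0 + 0 = 6.
By inclusion–exclusion the count is 55 − 55 + 6 = 6.

6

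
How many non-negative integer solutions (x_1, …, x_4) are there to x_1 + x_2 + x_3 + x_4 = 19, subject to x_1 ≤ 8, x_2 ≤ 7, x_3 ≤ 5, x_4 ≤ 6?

115

Without the upper bounds there are C(22,3) = 1540 ways to split 19 among 4 variables.
Subtract solutions that violate a single cap (substitute x_i' = x_i − (cap_i+1)): x_1 ≥ 9 gives C(13,3) = 286; x_2 ≥ 8 gives C(14,3) = 364; x_3 ≥ 6 gives C(16,3) = 560; x_4 ≥ 7 gives C(15,3) = 455. Together 1665.
Add back pairs where two caps are both exceeded: 10 + 35 + 20 + 56 + 35 + 84 = 240.
By inclusion–exclusion the count is 1540 − 1665 + 240 = 115.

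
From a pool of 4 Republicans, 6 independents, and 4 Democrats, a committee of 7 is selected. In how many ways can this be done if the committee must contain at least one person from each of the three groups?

3184

Total 7-person selections from all 14: C(14,7) = 3432.
Subtract selections that omit an entire group: no Republicans → C(10,7) = 120; no independents → C(8,7) = 8; no Democrats → C(10,7) = 120.
Add back selections omitting two groups (i.e. drawn from a single group): C(4,7) + C(6,7) + C(4,7) = 0.
By inclusion–exclusion: 3432 − 248 + 0 = 3184.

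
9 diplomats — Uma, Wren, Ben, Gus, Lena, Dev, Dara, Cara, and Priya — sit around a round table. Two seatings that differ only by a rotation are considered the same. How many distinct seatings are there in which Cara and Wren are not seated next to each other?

Without the restriction there are (8)! = 40320 seatings.
Seatings with Cara beside Wren: treat them as a block with 2 internal orders, giving 2 × (7)! = 10080.
Subtracting, 40320 − 10080 = 30240.

30240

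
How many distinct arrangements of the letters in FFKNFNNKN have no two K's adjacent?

There are 9!/(4!·3!·2!) = 1260 arrangements of FFKNFNNKN in total.
Arrangements with the K's together: treat KK as one letter, giving (8)!/(4!·3!) = 280.
Subtracting, 1260 − 280 = 980 arrangements keep the K's apart.

980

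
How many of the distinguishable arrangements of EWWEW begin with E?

Fix E in the first position and arrange the remaining 4 letters.
Those 4 letters have W appearing 3 times, giving (4)!/(3!) = 4.

4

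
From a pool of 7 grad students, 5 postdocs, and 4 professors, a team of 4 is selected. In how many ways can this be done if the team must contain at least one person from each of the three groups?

With no constraint there are C(16,4) = 1820 possible selections.
Subtract selections that omit an entire group: no grad students → C(9,4) = 126; no postdocs → C(11,4) = 330; no professors → C(12,4) = 495.
Add back selections omitting two groups (i.e. drawn from a single group): C(7,4) + C(5,4) + C(4,4) = 41.
By inclusion–exclusion: 1820 − 951 + 41 = 910.

910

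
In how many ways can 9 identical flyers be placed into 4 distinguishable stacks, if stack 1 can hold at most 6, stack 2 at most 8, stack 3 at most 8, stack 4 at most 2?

Ignoring the caps, the number of non-negative solutions to x_1+…+x_4 = 9 is C(12,3) = 220.
Subtract solutions that violate a single cap (substitute x_i' = x_i − (cap_i+1)): x_1 ≥ 7 gives C(5,3) = 10; x_2 ≥ 9 gives C(3,3) = 1; x_3 ≥ 9 gives C(3,3) = 1; x_4 ≥ 3 gives C(9,3) = 84. Together 96.
No two caps can be exceeded simultaneously, so the pair terms are all 0.
By inclusion–exclusion the count is 220 − 96 + 0 = 124.

124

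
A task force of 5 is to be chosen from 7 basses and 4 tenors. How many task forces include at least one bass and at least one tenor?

441

Unrestricted: C(11,5) = 462 ways to pick any 5 of the 11.
Subtract selections that omit an entire group: no basses → C(4,5) = 0; no tenors → C(7,5) = 21.
Both groups omitted at once is impossible, so 462 − 21 = 441.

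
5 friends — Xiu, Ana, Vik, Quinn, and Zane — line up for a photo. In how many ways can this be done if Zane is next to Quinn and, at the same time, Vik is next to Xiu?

Treat {Zane,Quinn} as one block (2 orders) and {Vik,Xiu} as another (2 orders).
That leaves 3 units to arrange: 2 × 2 × 3! = 4 × 6 = 24.

24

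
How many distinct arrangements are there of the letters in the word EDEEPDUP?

1680

The 8 letters of EDEEPDUP have repeats: D appearing twice, E appearing 3 times, and P appearing twice.
The number of distinct arrangements is 8!/(3!·2!·2!) = 40320/24 = 1680.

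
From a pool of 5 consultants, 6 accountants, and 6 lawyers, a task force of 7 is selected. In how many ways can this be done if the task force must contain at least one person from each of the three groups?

Total 7-person selections from all 17: C(17,7) = 19448.
Selections missing a whole group: no consultants → C(12,7) = 792; no accountants → C(11,7) = 330; no lawyers → C(11,7) = 330.
Add back selections omitting two groups (i.e. drawn from a single group): C(5,7) + C(6,7) + C(6,7) = 0.
By inclusion–exclusion: 19448 − 1452 + 0 = 17996.

17996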